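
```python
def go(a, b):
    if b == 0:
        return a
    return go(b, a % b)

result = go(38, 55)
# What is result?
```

go(38, 55) -> go(55, 38) -> go(38, 17) -> go(17, 4) -> go(4, 1) -> go(1, 0) -> 1

Answer: 1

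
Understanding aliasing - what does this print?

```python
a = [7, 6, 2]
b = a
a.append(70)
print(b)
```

Key concept: basic list aliasing.
Step by step:
`a = [7, 6, 2]` → a = [7, 6, 2]
`b = a` → b = [7, 6, 2] (same object as a)
`a.append(70)` → a = [7, 6, 2, 70] (same object as b); b = [7, 6, 2, 70] (same object as a)
`print(b)` → prints [7, 6, 2, 70]

Answer: [7, 6, 2, 70]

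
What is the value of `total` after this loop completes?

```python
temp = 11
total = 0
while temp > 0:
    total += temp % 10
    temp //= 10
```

Sum digits of 11
`total` takes the values: 0 → 1 → 2

Answer: 2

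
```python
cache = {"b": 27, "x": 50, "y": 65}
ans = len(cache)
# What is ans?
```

Trace:
`cache = {"b": 27, "x": 50, "y": 65}` → cache = {'b': 27, 'x': 50, 'y': 65}
`ans = len(cache)` → ans = 3
So ans = 3

Answer: 3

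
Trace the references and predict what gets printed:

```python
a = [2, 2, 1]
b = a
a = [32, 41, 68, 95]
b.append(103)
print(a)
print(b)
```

Key concept: rebinding vs mutation: a is rebound to a new list, b still points at the original.
Step by step:
`a = [2, 2, 1]` → a = [2, 2, 1]
`b = a` → b = [2, 2, 1] (same object as a)
`a = [32, 41, 68, 95]` → a = [32, 41, 68, 95]
`b.append(103)` → b = [2, 2, 1, 103]
`print(a)` → prints [32, 41, 68, 95]
`print(b)` → prints [2, 2, 1, 103]

Answer:
[32, 41, 68, 95]
[2, 2, 1, 103]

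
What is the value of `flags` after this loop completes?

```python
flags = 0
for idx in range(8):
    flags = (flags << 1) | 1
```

Build 8 consecutive 1-bits: 0b11111111
`flags` takes the values: 0 → 1 → 3 → 7 → 15 → 31 → 63 → 127 → 255

Answer: 255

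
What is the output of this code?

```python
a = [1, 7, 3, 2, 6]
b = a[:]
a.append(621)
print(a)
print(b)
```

Key concept: slice [:] creates copy.
Step by step:
`a = [1, 7, 3, 2, 6]` → a = [1, 7, 3, 2, 6]
`b = a[:]` → b = [1, 7, 3, 2, 6]
`a.append(621)` → a = [1, 7, 3, 2, 6, 621]
`print(a)` → prints [1, 7, 3, 2, 6, 621]
`print(b)` → prints [1, 7, 3, 2, 6]

Answer:
[1, 7, 3, 2, 6, 621]
[1, 7, 3, 2, 6]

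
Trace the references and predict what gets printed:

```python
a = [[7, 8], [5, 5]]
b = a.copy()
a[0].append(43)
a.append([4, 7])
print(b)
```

Key concept: shallow copy with nested lists.
Step by step:
`a = [[7, 8], [5, 5]]` → a = [[7, 8], [5, 5]]
`b = a.copy()` → b = [[7, 8], [5, 5]]
`a[0].append(43)` → a = [[7, 8, 43], [5, 5]]; b = [[7, 8, 43], [5, 5]]
`a.append([4, 7])` → a = [[7, 8, 43], [5, 5], [4, 7]]
`print(b)` → prints [[7, 8, 43], [5, 5]]

Answer: [[7, 8, 43], [5, 5]]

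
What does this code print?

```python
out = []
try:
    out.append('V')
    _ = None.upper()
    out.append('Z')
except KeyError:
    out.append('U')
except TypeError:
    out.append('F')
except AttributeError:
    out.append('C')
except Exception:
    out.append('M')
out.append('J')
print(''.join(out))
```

Execution trace: 'V' (try body) → 'C' (except AttributeError) → 'J' (after the try/except). Output: VCJ

Answer: VCJ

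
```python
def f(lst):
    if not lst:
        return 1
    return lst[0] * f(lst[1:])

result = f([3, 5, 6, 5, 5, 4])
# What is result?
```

Product over [3, 5, 6, 5, 5, 4] = 3 * 5 * 6 * 5 * 5 * 4 = 9000

Answer: 9000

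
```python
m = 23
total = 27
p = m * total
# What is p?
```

Trace:
`m = 23` → m = 23
`total = 27` → total = 27
`p = m * total` → p = 621
So p = 621

Answer: 621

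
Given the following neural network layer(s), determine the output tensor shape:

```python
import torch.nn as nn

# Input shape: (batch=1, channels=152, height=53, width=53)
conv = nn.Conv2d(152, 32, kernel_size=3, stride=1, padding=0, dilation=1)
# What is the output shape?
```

Input: (1, 152, 53, 53) -> Output: (1, 32, 51, 51)

Answer: (1, 32, 51, 51)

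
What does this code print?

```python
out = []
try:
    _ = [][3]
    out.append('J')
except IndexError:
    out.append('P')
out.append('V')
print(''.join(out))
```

Execution trace: 'P' (except IndexError) → 'V' (after the try/except). Output: PV

Answer: PV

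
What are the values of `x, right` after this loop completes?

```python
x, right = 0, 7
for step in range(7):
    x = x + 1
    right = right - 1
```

x goes 0→7, right goes 7→0
`x, right` takes the values: (0, 7) → (1, 7) → (1, 6) → (2, 6) → (2, 5) → (3, 5) → (3, 4) → (4, 4) → (4, 3) → (5, 3) → (5, 2) → (6, 2) → (6, 1) → (7, 1) → (7, 0)

Answer: 7, 0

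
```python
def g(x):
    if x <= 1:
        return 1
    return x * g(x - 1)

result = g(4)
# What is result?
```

g(4) = 4 * 3 * 2 * 1 = 24

Answer: 24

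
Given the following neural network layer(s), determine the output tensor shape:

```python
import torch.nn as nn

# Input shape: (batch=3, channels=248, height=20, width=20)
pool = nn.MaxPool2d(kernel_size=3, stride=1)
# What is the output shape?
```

Input: (3, 248, 20, 20) -> Output: (3, 248, 18, 18)

Answer: (3, 248, 18, 18)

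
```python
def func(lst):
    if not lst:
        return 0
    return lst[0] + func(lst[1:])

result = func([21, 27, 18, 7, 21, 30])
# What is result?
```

21 + 27 + 18 + 7 + 21 + 30 + 0 = 124

Answer: 124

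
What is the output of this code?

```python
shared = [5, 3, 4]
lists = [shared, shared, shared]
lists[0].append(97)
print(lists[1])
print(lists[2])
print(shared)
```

Key concept: list of same reference.
Step by step:
`shared = [5, 3, 4]` → shared = [5, 3, 4]
`lists = [shared, shared, shared]` → lists = [[5, 3, 4], [5, 3, 4], [5, 3, 4]]
`lists[0].append(97)` → shared = [5, 3, 4, 97]; lists = [[5, 3, 4, 97], [5, 3, 4, 97], [5, 3, 4, 97]]
`print(lists[1])` → prints [5, 3, 4, 97]
`print(lists[2])` → prints [5, 3, 4, 97]
`print(shared)` → prints [5, 3, 4, 97]

Answer:
[5, 3, 4, 97]
[5, 3, 4, 97]
[5, 3, 4, 97]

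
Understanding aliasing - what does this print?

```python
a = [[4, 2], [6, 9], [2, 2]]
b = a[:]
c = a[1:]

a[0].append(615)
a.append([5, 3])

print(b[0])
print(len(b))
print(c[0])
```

Key concept: slice with nested mutation.
Step by step:
`a = [[4, 2], [6, 9], [2, 2]]` → a = [[4, 2], [6, 9], [2, 2]]
`b = a[:]` → b = [[4, 2], [6, 9], [2, 2]]
`c = a[1:]` → c = [[6, 9], [2, 2]]
`a[0].append(615)` → a = [[4, 2, 615], [6, 9], [2, 2]]; b = [[4, 2, 615], [6, 9], [2, 2]]
`a.append([5, 3])` → a = [[4, 2, 615], [6, 9], [2, 2], [5, 3]]
`print(b[0])` → prints [4, 2, 615]
`print(len(b))` → prints 3
`print(c[0])` → prints [6, 9]

Answer:
[4, 2, 615]
3
[6, 9]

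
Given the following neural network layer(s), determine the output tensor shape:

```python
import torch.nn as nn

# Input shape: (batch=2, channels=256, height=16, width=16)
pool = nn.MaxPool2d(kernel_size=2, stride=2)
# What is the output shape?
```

Input: (2, 256, 16, 16) -> Output: (2, 256, 8, 8)

Answer: (2, 256, 8, 8)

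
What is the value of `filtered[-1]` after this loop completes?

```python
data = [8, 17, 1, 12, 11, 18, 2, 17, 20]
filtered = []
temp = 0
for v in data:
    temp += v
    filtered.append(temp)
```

Cumulative sum ends at 106
`filtered` takes the values: [] → [8] → [8, 25] → [8, 25, 26] → [8, 25, 26, 38] → [8, 25, 26, 38, 49] → [8, 25, 26, 38, 49, 67] → [8, 25, 26, 38, 49, 67, 69] → [8, 25, 26, 38, 49, 67, 69, 86] → [8, 25, 26, 38, 49, 67, 69, 86, 106]
So `filtered[-1]` = 106

Answer: 106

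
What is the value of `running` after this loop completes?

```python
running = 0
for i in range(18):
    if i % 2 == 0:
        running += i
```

Sum of even numbers 0 to 17
`running` takes the values: 0 → 2 → 6 → 12 → 20 → 30 → 42 → 56 → 72

Answer: 72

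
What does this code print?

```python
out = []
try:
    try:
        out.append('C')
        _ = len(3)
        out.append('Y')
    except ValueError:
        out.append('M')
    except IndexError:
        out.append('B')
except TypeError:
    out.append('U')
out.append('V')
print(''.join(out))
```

Execution trace: 'C' (try body) → 'U' (outer except TypeError) → 'V' (after the try/except). Output: CUV

Answer: CUV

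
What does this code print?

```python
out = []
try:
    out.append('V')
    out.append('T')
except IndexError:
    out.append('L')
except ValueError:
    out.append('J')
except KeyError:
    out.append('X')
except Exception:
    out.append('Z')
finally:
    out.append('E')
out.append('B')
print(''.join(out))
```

Execution trace: 'V' (try body) → 'T' (try body, no exception) → 'E' (finally) → 'B' (after the try/except). Output: VTEB

Answer: VTEB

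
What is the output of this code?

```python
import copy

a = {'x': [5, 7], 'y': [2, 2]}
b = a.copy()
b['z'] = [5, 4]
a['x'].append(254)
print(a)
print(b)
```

Key concept: shallow copy of dict with mutable values.
Step by step:
`a = {'x': [5, 7], 'y': [2, 2]}` → a = {'x': [5, 7], 'y': [2, 2]}
`b = a.copy()` → b = {'x': [5, 7], 'y': [2, 2]}
`b['z'] = [5, 4]` → b = {'x': [5, 7], 'y': [2, 2], 'z': [5, 4]}
`a['x'].append(254)` → a = {'x': [5, 7, 254], 'y': [2, 2]}; b = {'x': [5, 7, 254], 'y': [2, 2], 'z': [5, 4]}
`print(a)` → prints {'x': [5, 7, 254], 'y': [2, 2]}
`print(b)` → prints {'x': [5, 7, 254], 'y': [2, 2], 'z': [5, 4]}

Answer:
{'x': [5, 7, 254], 'y': [2, 2]}
{'x': [5, 7, 254], 'y': [2, 2], 'z': [5, 4]}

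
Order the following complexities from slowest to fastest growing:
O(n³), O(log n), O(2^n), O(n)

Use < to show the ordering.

Ordered by growth rate: O(log n) < O(n) < O(n³) < O(2^n)

Answer: O(log n) < O(n) < O(n³) < O(2^n)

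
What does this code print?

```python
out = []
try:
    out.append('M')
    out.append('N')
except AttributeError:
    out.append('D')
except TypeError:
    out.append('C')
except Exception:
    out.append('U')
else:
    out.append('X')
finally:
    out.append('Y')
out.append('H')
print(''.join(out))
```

Execution trace: 'M' (try body) → 'N' (try body, no exception) → 'X' (else) → 'Y' (finally) → 'H' (after the try/except). Output: MNXYH

Answer: MNXYH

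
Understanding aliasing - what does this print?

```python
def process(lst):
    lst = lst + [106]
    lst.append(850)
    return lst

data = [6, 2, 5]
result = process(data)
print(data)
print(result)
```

Key concept: rebinding parameter vs mutation.
Step by step:
`data = [6, 2, 5]` → data = [6, 2, 5]
`result = process(data)` → result = [6, 2, 5, 106, 850]
`print(data)` → prints [6, 2, 5]
`print(result)` → prints [6, 2, 5, 106, 850]

Answer:
[6, 2, 5]
[6, 2, 5, 106, 850]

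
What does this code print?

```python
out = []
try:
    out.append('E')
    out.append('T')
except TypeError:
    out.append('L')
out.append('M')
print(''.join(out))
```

Execution trace: 'E' (try body) → 'T' (try body, no exception) → 'M' (after the try/except). Output: ETM

Answer: ETM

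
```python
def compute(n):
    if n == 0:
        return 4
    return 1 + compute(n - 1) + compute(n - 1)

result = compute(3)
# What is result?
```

compute(n) = 1 + 2·compute(n-1), compute(0)=4. Closed form: (4+1)·2^3 - 1 = 39.

Answer: 39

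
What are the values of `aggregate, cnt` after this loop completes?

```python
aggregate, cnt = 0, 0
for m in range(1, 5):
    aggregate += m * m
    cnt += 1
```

Sum of squares and count
`aggregate, cnt` takes the values: (0, 0) → (1, 0) → (1, 1) → (5, 1) → (5, 2) → (14, 2) → (14, 3) → (30, 3) → (30, 4)

Answer: 30, 4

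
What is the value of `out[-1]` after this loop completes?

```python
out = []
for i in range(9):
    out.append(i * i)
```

Last element of squares 0 to 8
`out` takes the values: [] → [0] → [0, 1] → [0, 1, 4] → [0, 1, 4, 9] → [0, 1, 4, 9, 16] → [0, 1, 4, 9, 16, 25] → [0, 1, 4, 9, 16, 25, 36] → [0, 1, 4, 9, 16, 25, 36, 49] → [0, 1, 4, 9, 16, 25, 36, 49, 64]
So `out[-1]` = 64

Answer: 64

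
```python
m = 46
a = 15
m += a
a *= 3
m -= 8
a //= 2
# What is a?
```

Trace:
`m = 46` → m = 46
`a = 15` → a = 15
`m += a` → m = 61
`a *= 3` → a = 45
`m -= 8` → m = 53
`a //= 2` → a = 22
So a = 22

Answer: 22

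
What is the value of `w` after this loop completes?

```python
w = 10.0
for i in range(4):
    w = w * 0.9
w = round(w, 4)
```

Exponential decay: 10.0 * 0.9^4
`w` takes the values: 10.0 → 9.0 → 8.1 → 7.29 → 6.561

Answer: 6.561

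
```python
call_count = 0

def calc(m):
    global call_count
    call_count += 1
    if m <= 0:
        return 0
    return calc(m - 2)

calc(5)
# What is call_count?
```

Linear recursion stepping by 2: 4 calls from m=5 down to ≤0.

Answer: 4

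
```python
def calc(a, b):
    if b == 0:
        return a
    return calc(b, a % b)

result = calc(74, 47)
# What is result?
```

calc(74, 47) -> calc(47, 27) -> calc(27, 20) -> calc(20, 7) -> calc(7, 6) -> calc(6, 1) -> calc(1, 0) -> 1

Answer: 1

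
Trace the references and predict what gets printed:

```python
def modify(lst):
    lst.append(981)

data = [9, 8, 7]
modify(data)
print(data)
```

Key concept: function modifies passed list.
Step by step:
`data = [9, 8, 7]` → data = [9, 8, 7]
`modify(data)` → data = [9, 8, 7, 981]
`print(data)` → prints [9, 8, 7, 981]

Answer: [9, 8, 7, 981]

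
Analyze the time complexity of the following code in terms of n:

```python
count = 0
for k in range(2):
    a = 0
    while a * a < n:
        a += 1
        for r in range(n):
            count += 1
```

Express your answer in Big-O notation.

Each loop level contributes: 1 × √n × n. Multiplying the contributions gives O(n√n).

Answer: O(n√n)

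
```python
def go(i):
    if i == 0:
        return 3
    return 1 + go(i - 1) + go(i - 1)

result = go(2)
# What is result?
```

go(i) = 1 + 2·go(i-1), go(0)=3. Closed form: (3+1)·2^2 - 1 = 15.

Answer: 15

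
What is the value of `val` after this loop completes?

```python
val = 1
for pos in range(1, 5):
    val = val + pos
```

Start at 1, add 1 through 4
`val` takes the values: 1 → 2 → 4 → 7 → 11

Answer: 11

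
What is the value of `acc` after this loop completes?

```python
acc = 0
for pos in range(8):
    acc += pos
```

Sum of 0 to 7 = 28
`acc` takes the values: 0 → 1 → 3 → 6 → 10 → 15 → 21 → 28

Answer: 28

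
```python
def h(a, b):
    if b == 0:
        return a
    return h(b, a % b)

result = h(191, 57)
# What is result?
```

h(191, 57) -> h(57, 20) -> h(20, 17) -> h(17, 3) -> h(3, 2) -> h(2, 1) -> h(1, 0) -> 1

Answer: 1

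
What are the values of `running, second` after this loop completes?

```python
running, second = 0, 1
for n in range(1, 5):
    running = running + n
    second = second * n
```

Sum and factorial of 1 to 4
`running, second` takes the values: (0, 1) → (1, 1) → (3, 1) → (3, 2) → (6, 2) → (6, 6) → (10, 6) → (10, 24)

Answer: 10, 24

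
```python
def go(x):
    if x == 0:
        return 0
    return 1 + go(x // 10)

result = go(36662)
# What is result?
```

Count of digits of 36662: 5

Answer: 5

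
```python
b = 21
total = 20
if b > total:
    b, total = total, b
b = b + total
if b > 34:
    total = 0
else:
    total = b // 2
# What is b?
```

Trace:
`b = 21` → b = 21
`total = 20` → total = 20
`if b > total: ...` → b > total is True → b = 20; total = 21
`b = b + total` → b = 41
`if b > 34: ...` → b > 34 is True → total = 0
So b = 41

Answer: 41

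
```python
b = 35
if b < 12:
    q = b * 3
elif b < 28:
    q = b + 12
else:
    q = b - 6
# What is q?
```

Trace:
`b = 35` → b = 35
`if b < 12: ...` → b < 12 is False, b < 28 is False, take else branch → q = 29
So q = 29

Answer: 29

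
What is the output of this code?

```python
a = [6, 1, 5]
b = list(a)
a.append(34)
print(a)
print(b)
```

Key concept: list() constructor creates copy.
Step by step:
`a = [6, 1, 5]` → a = [6, 1, 5]
`b = list(a)` → b = [6, 1, 5]
`a.append(34)` → a = [6, 1, 5, 34]
`print(a)` → prints [6, 1, 5, 34]
`print(b)` → prints [6, 1, 5]

Answer:
[6, 1, 5, 34]
[6, 1, 5]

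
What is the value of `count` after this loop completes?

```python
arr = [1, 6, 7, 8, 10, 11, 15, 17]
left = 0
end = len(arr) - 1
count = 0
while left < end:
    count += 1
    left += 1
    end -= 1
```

Iterations until pointers meet (list length 8)
`count` takes the values: 0 → 1 → 2 → 3 → 4

Answer: 4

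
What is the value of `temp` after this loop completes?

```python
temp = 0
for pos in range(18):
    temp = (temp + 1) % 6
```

Increment mod 6, 18 times = 0
`temp` takes the values: 0 → 1 → 2 → 3 → 4 → 5 → 0 → 1 → 2 → 3 → 4 → 5 → 0 → 1 → 2 → 3 → 4 → 5 → 0

Answer: 0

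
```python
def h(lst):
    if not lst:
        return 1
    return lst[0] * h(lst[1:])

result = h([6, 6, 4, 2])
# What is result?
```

Product over [6, 6, 4, 2] = 6 * 6 * 4 * 2 = 288

Answer: 288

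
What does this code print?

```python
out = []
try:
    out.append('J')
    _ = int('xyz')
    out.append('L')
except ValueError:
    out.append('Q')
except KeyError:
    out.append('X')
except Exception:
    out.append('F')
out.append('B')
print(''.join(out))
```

Execution trace: 'J' (try body) → 'Q' (except ValueError) → 'B' (after the try/except). Output: JQB

Answer: JQB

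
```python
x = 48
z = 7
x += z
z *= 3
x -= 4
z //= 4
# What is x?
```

Trace:
`x = 48` → x = 48
`z = 7` → z = 7
`x += z` → x = 55
`z *= 3` → z = 21
`x -= 4` → x = 51
`z //= 4` → z = 5
So x = 51

Answer: 51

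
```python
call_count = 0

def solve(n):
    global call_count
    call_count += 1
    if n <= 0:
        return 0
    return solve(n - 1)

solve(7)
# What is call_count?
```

Linear recursion stepping by 1: 8 calls from n=7 down to ≤0.

Answer: 8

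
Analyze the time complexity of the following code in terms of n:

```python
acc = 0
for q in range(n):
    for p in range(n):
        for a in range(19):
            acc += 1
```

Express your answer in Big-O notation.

Each loop level contributes: n × n × 1. Multiplying the contributions gives O(n^2).

Answer: O(n^2)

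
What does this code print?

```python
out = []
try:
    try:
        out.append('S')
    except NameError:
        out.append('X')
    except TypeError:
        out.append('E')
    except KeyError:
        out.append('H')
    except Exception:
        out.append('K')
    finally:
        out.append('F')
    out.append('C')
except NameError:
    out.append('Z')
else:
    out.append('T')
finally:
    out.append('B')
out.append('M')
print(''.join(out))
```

Execution trace: 'S' (inner try body, no exception) → 'F' (inner finally) → 'C' (try body, no exception) → 'T' (else) → 'B' (finally) → 'M' (after the try/except). Output: SFCTBM

Answer: SFCTBM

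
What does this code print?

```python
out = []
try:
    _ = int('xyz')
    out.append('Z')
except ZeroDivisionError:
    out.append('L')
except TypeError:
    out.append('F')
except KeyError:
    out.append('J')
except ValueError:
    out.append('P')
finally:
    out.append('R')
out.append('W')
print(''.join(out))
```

Execution trace: 'P' (except ValueError) → 'R' (finally) → 'W' (after the try/except). Output: PRW

Answer: PRW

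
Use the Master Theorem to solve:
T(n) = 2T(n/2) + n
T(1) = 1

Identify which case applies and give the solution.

a=2, b=2, f(n)=n. log_2(2) = 1. Since c=1 = 1, Case 2 applies: T(n) = Θ(n^log_b(a) · log n) = O(n log n).

Answer: O(n log n) - Case 2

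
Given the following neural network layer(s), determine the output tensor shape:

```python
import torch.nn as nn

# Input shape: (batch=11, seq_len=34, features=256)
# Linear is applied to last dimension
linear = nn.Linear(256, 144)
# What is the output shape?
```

Input: (11, 34, 256) -> Output: (11, 34, 144)

Answer: (11, 34, 144)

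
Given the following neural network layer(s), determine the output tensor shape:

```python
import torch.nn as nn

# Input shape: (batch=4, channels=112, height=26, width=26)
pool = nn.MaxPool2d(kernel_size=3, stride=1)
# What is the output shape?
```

Input: (4, 112, 26, 26) -> Output: (4, 112, 24, 24)

Answer: (4, 112, 24, 24)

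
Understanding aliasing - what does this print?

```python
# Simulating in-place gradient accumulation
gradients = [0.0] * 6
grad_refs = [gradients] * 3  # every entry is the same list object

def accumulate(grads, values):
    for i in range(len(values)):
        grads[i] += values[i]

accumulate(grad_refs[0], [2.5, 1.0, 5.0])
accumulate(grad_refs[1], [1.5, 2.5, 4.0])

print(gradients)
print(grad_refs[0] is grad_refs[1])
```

Key concept: gradient accumulation aliasing.
Step by step:
`gradients = [0.0] * 6` → gradients = [0.0, 0.0, 0.0, 0.0, 0.0, 0.0]
`grad_refs = [gradients] * 3` → grad_refs = [[0.0, 0.0, 0.0, 0.0, 0.0, 0.0], [0.0, 0.0, 0.0, 0.0, 0.0, 0.0], [0.0, 0.0, 0.0, 0.0, 0.0, 0.0]]
`accumulate(grad_refs[0], [2.5, 1.0, 5.0])` → gradients = [2.5, 1.0, 5.0, 0.0, 0.0, 0.0]; grad_refs = [[2.5, 1.0, 5.0, 0.0, 0.0, 0.0], [2.5, 1.0, 5.0, 0.0, 0.0, 0.0], [2.5, 1.0, 5.0, 0.0, 0.0, 0.0]]
`accumulate(grad_refs[1], [1.5, 2.5, 4.0])` → gradients = [4.0, 3.5, 9.0, 0.0, 0.0, 0.0]; grad_refs = [[4.0, 3.5, 9.0, 0.0, 0.0, 0.0], [4.0, 3.5, 9.0, 0.0, 0.0, 0.0], [4.0, 3.5, 9.0, 0.0, 0.0, 0.0]]
`print(gradients)` → prints [4.0, 3.5, 9.0, 0.0, 0.0, 0.0]
`print(grad_refs[0] is grad_refs[1])` → prints True

Answer:
[4.0, 3.5, 9.0, 0.0, 0.0, 0.0]
True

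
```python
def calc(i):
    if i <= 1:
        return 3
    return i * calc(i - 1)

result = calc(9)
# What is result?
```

calc(9) = 9 * 8 * 7 * 6 * 5 * 4 * 3 * 2 * 3 = 1088640

Answer: 1088640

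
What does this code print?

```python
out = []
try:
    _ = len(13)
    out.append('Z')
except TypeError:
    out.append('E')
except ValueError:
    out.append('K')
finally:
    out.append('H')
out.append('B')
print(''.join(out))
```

Execution trace: 'E' (except TypeError) → 'H' (finally) → 'B' (after the try/except). Output: EHB

Answer: EHB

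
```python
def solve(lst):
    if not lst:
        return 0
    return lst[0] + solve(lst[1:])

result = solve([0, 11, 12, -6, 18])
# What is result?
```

0 + 11 + 12 + (-6) + 18 + 0 = 35

Answer: 35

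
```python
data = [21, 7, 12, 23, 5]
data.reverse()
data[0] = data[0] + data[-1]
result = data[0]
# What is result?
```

Trace:
`data = [21, 7, 12, 23, 5]` → data = [21, 7, 12, 23, 5]
`data.reverse()` → data = [5, 23, 12, 7, 21]
`data[0] = data[0] + data[-1]` → data = [26, 23, 12, 7, 21]
`result = data[0]` → result = 26
So result = 26

Answer: 26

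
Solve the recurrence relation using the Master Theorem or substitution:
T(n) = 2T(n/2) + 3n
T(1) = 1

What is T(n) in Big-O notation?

By Master Theorem: a=2, b=2, f(n)=3n. Since log_2(2) = 1 and f(n) = Θ(n^1), Case 2 applies. T(n) = O(n log n).

Answer: O(n log n)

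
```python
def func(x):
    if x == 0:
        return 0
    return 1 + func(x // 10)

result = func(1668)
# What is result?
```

Count of digits of 1668: 4

Answer: 4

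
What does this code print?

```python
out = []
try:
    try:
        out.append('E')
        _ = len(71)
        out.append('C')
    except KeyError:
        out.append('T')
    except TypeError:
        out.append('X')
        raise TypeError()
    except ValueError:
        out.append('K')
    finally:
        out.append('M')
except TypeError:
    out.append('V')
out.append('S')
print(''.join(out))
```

Execution trace: 'E' (inner try body) → 'X' (inner except TypeError) → 'M' (inner finally) → 'V' (outer except TypeError) → 'S' (after the try/except). Output: EXMVS

Answer: EXMVS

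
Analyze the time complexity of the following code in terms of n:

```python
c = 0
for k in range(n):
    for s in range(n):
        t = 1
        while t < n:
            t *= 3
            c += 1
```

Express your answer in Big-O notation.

Each loop level contributes: n × n × log n. Multiplying the contributions gives O(n^2 log n).

Answer: O(n^2 log n)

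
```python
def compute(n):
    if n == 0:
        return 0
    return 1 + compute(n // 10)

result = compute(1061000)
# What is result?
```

Count of digits of 1061000: 7

Answer: 7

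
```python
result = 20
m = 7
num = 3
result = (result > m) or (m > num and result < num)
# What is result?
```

Trace:
`result = 20` → result = 20
`m = 7` → m = 7
`num = 3` → num = 3
`result = (result > m) or (m > num and result < num)` → result = True
So result = True

Answer: True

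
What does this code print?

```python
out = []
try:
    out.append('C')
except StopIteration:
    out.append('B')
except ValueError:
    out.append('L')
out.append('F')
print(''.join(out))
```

Execution trace: 'C' (try body, no exception) → 'F' (after the try/except). Output: CF

Answer: CF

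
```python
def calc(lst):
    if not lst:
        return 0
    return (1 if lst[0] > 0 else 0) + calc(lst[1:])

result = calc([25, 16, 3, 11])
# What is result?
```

Count of positive elements in [25, 16, 3, 11] = 4

Answer: 4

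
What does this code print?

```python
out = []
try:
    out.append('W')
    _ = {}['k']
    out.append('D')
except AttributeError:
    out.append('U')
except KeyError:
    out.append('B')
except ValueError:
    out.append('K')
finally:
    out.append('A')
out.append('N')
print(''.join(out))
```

Execution trace: 'W' (try body) → 'B' (except KeyError) → 'A' (finally) → 'N' (after the try/except). Output: WBAN

Answer: WBAN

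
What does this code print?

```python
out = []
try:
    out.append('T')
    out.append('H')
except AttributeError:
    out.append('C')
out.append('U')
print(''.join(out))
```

Execution trace: 'T' (try body) → 'H' (try body, no exception) → 'U' (after the try/except). Output: THU

Answer: THU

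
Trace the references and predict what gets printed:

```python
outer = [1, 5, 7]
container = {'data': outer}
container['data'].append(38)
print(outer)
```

Key concept: dict holds reference to list.
Step by step:
`outer = [1, 5, 7]` → outer = [1, 5, 7]
`container = {'data': outer}` → container = {'data': [1, 5, 7]}
`container['data'].append(38)` → outer = [1, 5, 7, 38]; container = {'data': [1, 5, 7, 38]}
`print(outer)` → prints [1, 5, 7, 38]

Answer: [1, 5, 7, 38]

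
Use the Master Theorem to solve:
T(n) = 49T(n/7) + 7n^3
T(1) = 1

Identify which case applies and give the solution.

a=49, b=7, f(n)=7n^3. log_7(49) = 2. Since c=3 > 2 and the regularity condition holds (49(n/7)^3 = (49/7^3)n^3 with 49/7^3 < 1), Case 3 applies: T(n) = Θ(f(n)) = O(n^3).

Answer: O(n^3) - Case 3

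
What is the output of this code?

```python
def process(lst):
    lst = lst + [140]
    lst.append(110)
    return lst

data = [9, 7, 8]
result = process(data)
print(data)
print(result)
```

Key concept: rebinding parameter vs mutation.
Step by step:
`data = [9, 7, 8]` → data = [9, 7, 8]
`result = process(data)` → result = [9, 7, 8, 140, 110]
`print(data)` → prints [9, 7, 8]
`print(result)` → prints [9, 7, 8, 140, 110]

Answer:
[9, 7, 8]
[9, 7, 8, 140, 110]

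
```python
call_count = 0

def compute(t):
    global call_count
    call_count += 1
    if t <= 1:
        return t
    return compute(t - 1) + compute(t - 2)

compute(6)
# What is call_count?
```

Calls(t) = 1 + Calls(t-1) + Calls(t-2); Calls(0)=Calls(1)=1. For t=6 this gives 25.

Answer: 25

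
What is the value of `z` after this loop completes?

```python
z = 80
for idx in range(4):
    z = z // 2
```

Halve 4 times: 80 // 2^4 = 5
`z` takes the values: 80 → 40 → 20 → 10 → 5

Answer: 5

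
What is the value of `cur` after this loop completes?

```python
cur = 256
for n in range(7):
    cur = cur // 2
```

Halve 7 times: 256 // 2^7 = 2
`cur` takes the values: 256 → 128 → 64 → 32 → 16 → 8 → 4 → 2

Answer: 2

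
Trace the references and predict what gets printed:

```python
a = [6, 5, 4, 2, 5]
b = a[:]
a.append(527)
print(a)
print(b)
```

Key concept: slice [:] creates copy.
Step by step:
`a = [6, 5, 4, 2, 5]` → a = [6, 5, 4, 2, 5]
`b = a[:]` → b = [6, 5, 4, 2, 5]
`a.append(527)` → a = [6, 5, 4, 2, 5, 527]
`print(a)` → prints [6, 5, 4, 2, 5, 527]
`print(b)` → prints [6, 5, 4, 2, 5]

Answer:
[6, 5, 4, 2, 5, 527]
[6, 5, 4, 2, 5]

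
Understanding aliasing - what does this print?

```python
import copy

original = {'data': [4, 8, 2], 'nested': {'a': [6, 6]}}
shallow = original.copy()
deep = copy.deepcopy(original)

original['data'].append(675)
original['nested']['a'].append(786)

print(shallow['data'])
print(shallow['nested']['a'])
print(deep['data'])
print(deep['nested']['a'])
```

Key concept: comparing shallow vs deep copy.
Step by step:
`original = {'data': [4, 8, 2], 'nested': {'a': [6, 6]}}` → original = {'data': [4, 8, 2], 'nested': {'a': [6, 6]}}
`shallow = original.copy()` → shallow = {'data': [4, 8, 2], 'nested': {'a': [6, 6]}}
`deep = copy.deepcopy(original)` → deep = {'data': [4, 8, 2], 'nested': {'a': [6, 6]}}
`original['data'].append(675)` → original = {'data': [4, 8, 2, 675], 'nested': {'a': [6, 6]}}; shallow = {'data': [4, 8, 2, 675], 'nested': {'a': [6, 6]}}
`original['nested']['a'].append(786)` → original = {'data': [4, 8, 2, 675], 'nested': {'a': [6, 6, 786]}}; shallow = {'data': [4, 8, 2, 675], 'nested': {'a': [6, 6, 786]}}
`print(shallow['data'])` → prints [4, 8, 2, 675]
`print(shallow['nested']['a'])` → prints [6, 6, 786]
`print(deep['data'])` → prints [4, 8, 2]
`print(deep['nested']['a'])` → prints [6, 6]

Answer:
[4, 8, 2, 675]
[6, 6, 786]
[4, 8, 2]
[6, 6]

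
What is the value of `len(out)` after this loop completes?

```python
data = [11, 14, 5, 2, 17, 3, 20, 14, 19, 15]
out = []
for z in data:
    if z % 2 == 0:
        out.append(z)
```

Count even numbers in [11, 14, 5, 2, 17, 3, 20, 14, 19, 15]
`out` takes the values: [] → [14] → [14, 2] → [14, 2, 20] → [14, 2, 20, 14]
So `len(out)` = 4

Answer: 4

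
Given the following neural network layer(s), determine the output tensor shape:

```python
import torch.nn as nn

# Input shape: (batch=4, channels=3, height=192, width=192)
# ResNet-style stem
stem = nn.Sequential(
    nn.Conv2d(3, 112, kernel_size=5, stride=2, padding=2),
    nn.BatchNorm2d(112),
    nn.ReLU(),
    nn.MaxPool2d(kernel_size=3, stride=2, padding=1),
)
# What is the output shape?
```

Input: (4, 3, 192, 192) -> after Conv2d 5x5 stride=2: (4, 112, 96, 96) -> Output: (4, 112, 48, 48)

Answer: (4, 112, 48, 48)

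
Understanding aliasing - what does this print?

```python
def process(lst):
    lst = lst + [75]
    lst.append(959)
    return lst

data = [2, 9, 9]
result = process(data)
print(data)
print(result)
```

Key concept: rebinding parameter vs mutation.
Step by step:
`data = [2, 9, 9]` → data = [2, 9, 9]
`result = process(data)` → result = [2, 9, 9, 75, 959]
`print(data)` → prints [2, 9, 9]
`print(result)` → prints [2, 9, 9, 75, 959]

Answer:
[2, 9, 9]
[2, 9, 9, 75, 959]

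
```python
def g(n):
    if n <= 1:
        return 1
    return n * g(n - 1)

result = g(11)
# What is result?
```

g(11) = 11 * 10 * 9 * 8 * 7 * 6 * 5 * 4 * 3 * 2 * 1 = 39916800

Answer: 39916800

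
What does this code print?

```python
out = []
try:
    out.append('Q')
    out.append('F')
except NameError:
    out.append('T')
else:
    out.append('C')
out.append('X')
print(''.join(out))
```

Execution trace: 'Q' (try body) → 'F' (try body, no exception) → 'C' (else) → 'X' (after the try/except). Output: QFCX

Answer: QFCX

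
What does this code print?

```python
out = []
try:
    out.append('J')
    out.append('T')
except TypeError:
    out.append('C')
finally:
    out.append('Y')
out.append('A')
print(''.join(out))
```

Execution trace: 'J' (try body) → 'T' (try body, no exception) → 'Y' (finally) → 'A' (after the try/except). Output: JTYA

Answer: JTYA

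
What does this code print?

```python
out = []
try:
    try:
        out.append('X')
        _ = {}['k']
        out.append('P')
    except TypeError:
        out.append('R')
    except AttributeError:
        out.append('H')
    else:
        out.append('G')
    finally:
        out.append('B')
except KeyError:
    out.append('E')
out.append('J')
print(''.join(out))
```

Execution trace: 'X' (try body) → 'B' (finally) → 'E' (outer except KeyError) → 'J' (after the try/except). Output: XBEJ

Answer: XBEJ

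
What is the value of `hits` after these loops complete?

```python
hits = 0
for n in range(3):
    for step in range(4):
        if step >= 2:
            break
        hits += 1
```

Inner breaks at 2, outer runs 3 times
`hits` takes the values: 0 → 1 → 2 → 3 → 4 → 5 → 6

Answer: 6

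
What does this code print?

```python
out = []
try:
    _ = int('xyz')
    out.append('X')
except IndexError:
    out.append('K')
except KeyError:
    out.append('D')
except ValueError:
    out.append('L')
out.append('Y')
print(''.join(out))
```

Execution trace: 'L' (except ValueError) → 'Y' (after the try/except). Output: LY

Answer: LY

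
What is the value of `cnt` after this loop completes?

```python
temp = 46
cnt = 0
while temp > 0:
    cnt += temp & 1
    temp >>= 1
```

Count set bits in 46 (binary: 0b101110)
`cnt` takes the values: 0 → 1 → 2 → 3 → 4

Answer: 4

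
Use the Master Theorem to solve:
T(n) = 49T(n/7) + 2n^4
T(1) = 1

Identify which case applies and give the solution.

a=49, b=7, f(n)=2n^4. log_7(49) = 2. Since c=4 > 2 and the regularity condition holds (49(n/7)^4 = (49/7^4)n^4 with 49/7^4 < 1), Case 3 applies: T(n) = Θ(f(n)) = O(n^4).

Answer: O(n^4) - Case 3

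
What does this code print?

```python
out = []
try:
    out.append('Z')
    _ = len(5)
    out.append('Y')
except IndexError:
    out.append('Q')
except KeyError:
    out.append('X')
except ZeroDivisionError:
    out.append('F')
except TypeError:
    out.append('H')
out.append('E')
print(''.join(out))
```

Execution trace: 'Z' (try body) → 'H' (except TypeError) → 'E' (after the try/except). Output: ZHE

Answer: ZHE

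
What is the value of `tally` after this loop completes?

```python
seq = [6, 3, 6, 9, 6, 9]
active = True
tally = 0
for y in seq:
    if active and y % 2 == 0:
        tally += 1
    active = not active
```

Count even values at even positions
`tally` takes the values: 0 → 1 → 2 → 3

Answer: 3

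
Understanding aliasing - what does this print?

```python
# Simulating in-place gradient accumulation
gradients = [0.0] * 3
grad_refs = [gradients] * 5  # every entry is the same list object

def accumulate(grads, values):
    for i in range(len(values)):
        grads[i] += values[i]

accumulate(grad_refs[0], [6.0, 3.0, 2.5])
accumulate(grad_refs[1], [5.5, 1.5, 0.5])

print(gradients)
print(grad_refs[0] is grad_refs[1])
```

Key concept: gradient accumulation aliasing.
Step by step:
`gradients = [0.0] * 3` → gradients = [0.0, 0.0, 0.0]
`grad_refs = [gradients] * 5` → grad_refs = [[0.0, 0.0, 0.0], [0.0, 0.0, 0.0], [0.0, 0.0, 0.0], [0.0, 0.0, 0.0], [0.0, 0.0, 0.0]]
`accumulate(grad_refs[0], [6.0, 3.0, 2.5])` → gradients = [6.0, 3.0, 2.5]; grad_refs = [[6.0, 3.0, 2.5], [6.0, 3.0, 2.5], [6.0, 3.0, 2.5], [6.0, 3.0, 2.5], [6.0, 3.0, 2.5]]
`accumulate(grad_refs[1], [5.5, 1.5, 0.5])` → gradients = [11.5, 4.5, 3.0]; grad_refs = [[11.5, 4.5, 3.0], [11.5, 4.5, 3.0], [11.5, 4.5, 3.0], [11.5, 4.5, 3.0], [11.5, 4.5, 3.0]]
`print(gradients)` → prints [11.5, 4.5, 3.0]
`print(grad_refs[0] is grad_refs[1])` → prints True

Answer:
[11.5, 4.5, 3.0]
True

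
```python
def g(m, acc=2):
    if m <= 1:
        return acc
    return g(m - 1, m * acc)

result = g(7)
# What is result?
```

Accumulator trace (n, acc): (7, 2) -> (6, 14) -> (5, 84) -> (4, 420) -> (3, 1680) -> (2, 5040) -> (1, 10080) -> return 10080

Answer: 10080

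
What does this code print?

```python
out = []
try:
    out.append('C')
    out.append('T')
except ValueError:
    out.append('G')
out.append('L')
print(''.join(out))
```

Execution trace: 'C' (try body) → 'T' (try body, no exception) → 'L' (after the try/except). Output: CTL

Answer: CTL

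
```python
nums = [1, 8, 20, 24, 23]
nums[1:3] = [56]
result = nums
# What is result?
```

Trace:
`nums = [1, 8, 20, 24, 23]` → nums = [1, 8, 20, 24, 23]
`nums[1:3] = [56]` → nums = [1, 56, 24, 23]
`result = nums` → result = [1, 56, 24, 23]
So result = [1, 56, 24, 23]

Answer: [1, 56, 24, 23]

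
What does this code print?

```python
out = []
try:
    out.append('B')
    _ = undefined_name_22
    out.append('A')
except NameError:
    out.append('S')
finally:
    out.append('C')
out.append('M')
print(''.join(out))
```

Execution trace: 'B' (try body) → 'S' (except NameError) → 'C' (finally) → 'M' (after the try/except). Output: BSCM

Answer: BSCM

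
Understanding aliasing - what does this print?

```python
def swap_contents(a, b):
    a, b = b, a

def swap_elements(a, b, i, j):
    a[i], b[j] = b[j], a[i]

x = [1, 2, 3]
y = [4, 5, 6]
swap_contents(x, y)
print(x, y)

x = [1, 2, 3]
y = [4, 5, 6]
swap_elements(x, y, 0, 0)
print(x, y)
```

Key concept: parameter rebinding vs mutation.
Step by step:
`x = [1, 2, 3]` → x = [1, 2, 3]
`y = [4, 5, 6]` → y = [4, 5, 6]
`swap_contents(x, y)` → no visible change to tracked variables
`print(x, y)` → prints [1, 2, 3] [4, 5, 6]
`x = [1, 2, 3]` → x = [1, 2, 3]
`y = [4, 5, 6]` → y = [4, 5, 6]
`swap_elements(x, y, 0, 0)` → x = [4, 2, 3]; y = [1, 5, 6]
`print(x, y)` → prints [4, 2, 3] [1, 5, 6]

Answer:
[1, 2, 3] [4, 5, 6]
[4, 2, 3] [1, 5, 6]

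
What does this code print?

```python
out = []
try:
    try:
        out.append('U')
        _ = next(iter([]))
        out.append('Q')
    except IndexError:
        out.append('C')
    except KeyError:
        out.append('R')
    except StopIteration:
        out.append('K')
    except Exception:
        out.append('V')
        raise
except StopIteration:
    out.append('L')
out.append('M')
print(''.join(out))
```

Execution trace: 'U' (inner try body) → 'K' (inner except StopIteration) → 'M' (after the try/except). Output: UKM

Answer: UKM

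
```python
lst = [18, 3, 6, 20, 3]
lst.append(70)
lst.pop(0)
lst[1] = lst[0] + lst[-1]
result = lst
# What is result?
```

Trace:
`lst = [18, 3, 6, 20, 3]` → lst = [18, 3, 6, 20, 3]
`lst.append(70)` → lst = [18, 3, 6, 20, 3, 70]
`lst.pop(0)` → lst = [3, 6, 20, 3, 70]
`lst[1] = lst[0] + lst[-1]` → lst = [3, 73, 20, 3, 70]
`result = lst` → result = [3, 73, 20, 3, 70]
So result = [3, 73, 20, 3, 70]

Answer: [3, 73, 20, 3, 70]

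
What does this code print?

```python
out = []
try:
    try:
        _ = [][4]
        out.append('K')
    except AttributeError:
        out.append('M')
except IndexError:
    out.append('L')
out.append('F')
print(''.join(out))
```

Execution trace: 'L' (outer except IndexError) → 'F' (after the try/except). Output: LF

Answer: LF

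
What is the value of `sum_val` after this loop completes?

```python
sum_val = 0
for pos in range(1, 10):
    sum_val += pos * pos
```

Sum of squares 1² to 9² = 285
`sum_val` takes the values: 0 → 1 → 5 → 14 → 30 → 55 → 91 → 140 → 204 → 285

Answer: 285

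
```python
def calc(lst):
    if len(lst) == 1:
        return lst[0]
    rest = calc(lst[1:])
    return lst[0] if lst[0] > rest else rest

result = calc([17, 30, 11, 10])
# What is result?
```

Recursive max over [17, 30, 11, 10] = 30

Answer: 30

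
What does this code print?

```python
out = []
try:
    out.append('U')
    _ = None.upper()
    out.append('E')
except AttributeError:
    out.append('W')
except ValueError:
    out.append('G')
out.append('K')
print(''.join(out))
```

Execution trace: 'U' (try body) → 'W' (except AttributeError) → 'K' (after the try/except). Output: UWK

Answer: UWK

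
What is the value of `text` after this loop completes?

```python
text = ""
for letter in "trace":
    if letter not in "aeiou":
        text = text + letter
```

Remove vowels from 'trace'
`text` takes the values: "" → "t" → "tr" → "trc"

Answer: "trc"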